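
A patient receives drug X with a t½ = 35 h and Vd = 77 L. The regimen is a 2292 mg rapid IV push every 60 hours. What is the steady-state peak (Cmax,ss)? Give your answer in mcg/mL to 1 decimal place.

k = ln2/t½ = ln2/35 ≈ 0.019804 h⁻¹; fraction remaining f = e^(−kτ) = e^(−0.019804×60) ≈ 0.3048.
At steady state, accumulation factor R = 1/(1 − e^(−kτ)) ≈ 1.4384.
Single-dose peak C₀ = D/Vd = 2292/77 ≈ 29.766 mcg/mL.
Steady-state peak Cmax,ss = C₀·R ≈ 29.766 × 1.4384 ≈ 42.815 mcg/mL.

42.8 mcg/mL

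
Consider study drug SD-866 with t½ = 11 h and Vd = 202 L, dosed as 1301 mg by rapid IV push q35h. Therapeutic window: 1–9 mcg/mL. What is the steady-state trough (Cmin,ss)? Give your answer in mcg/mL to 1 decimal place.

0.8 mcg/mL

τ/t½ = 35/11 ≈ 3.1818, so fraction remaining f = (1/2)^(35/11) ≈ 0.1102.
Accumulation ratio R = 1/(1 − f) ≈ 1/0.8898 ≈ 1.1238.
Each bolus raises the concentration by D/Vd = 1301/202 ≈ 6.441 mcg/mL.
Cmax,ss = C₀/(1 − f) ≈ 6.441/0.8898 ≈ 7.239 mcg/mL.
One interval later, Cmin,ss = Cmax,ss·e^(−kτ) ≈ 7.239 × 0.1102 ≈ 0.798 mcg/mL.
Trough 0.8 mcg/mL vs MEC 1 mcg/mL: subtherapeutic.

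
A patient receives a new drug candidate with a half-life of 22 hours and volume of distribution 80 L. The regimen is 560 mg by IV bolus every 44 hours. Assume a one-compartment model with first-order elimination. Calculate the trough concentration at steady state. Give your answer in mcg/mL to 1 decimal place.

τ = 44 h = 2 half-lives, so f = (1/2)^2 = 0.25.
At steady state, R = 1/(1 − 0.25) = 4/3.
Single-dose peak C₀ = D/Vd = 560/80 = 7 mcg/mL.
Steady-state peak Cmax,ss = C₀·R = 7 × 4/3 ≈ 9.333 mcg/mL.
Steady-state trough Cmin,ss = Cmax,ss·f ≈ 9.333 × 0.25 ≈ 2.333 mcg/mL.

2.3 mcg/mL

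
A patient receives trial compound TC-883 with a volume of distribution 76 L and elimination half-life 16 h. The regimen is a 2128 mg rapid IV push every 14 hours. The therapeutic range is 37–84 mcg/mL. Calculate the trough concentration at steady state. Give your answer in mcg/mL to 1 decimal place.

33.6 mcg/mL

Over one 14-h interval, 14/16 ≈ 0.875 half-lives elapse, leaving f ≈ 0.5453 of each dose.
Single-dose peak C₀ = D/Vd = 2128/76 ≈ 28.000 mcg/mL.
Steady-state trough Cmin,ss = C₀·f/(1−f) ≈ 28.000 × 0.5453/0.4547 ≈ 33.579 mcg/mL.
Trough 33.6 mcg/mL vs MEC 37 mcg/mL: subtherapeutic.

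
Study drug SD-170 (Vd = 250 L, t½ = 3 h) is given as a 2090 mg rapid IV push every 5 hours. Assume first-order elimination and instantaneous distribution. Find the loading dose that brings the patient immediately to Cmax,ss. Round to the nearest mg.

3051 mg

f = (1/2)^(5/3) ≈ 0.314980; accumulation ratio R = 1/(1−f) ≈ 1.45981.
Loading dose to hit Cmax,ss on first dose: D_load = D_maint·R ≈ 2090 × 1.45981 ≈ 3051.00 mg.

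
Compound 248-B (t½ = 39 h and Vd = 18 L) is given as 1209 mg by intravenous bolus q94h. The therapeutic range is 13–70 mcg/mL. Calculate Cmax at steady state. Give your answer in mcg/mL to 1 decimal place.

k = ln2/t½ = ln2/39 ≈ 0.017773 h⁻¹; fraction remaining f = e^(−kτ) = e^(−0.017773×94) ≈ 0.1881.
Accumulation ratio R = 1/(1 − f) ≈ 1/0.8119 ≈ 1.2317.
Single-dose peak C₀ = D/Vd = 1209/18 ≈ 67.167 mcg/mL.
Cmax,ss = C₀/(1 − f) ≈ 67.167/0.8119 ≈ 82.728 mcg/mL.
Peak 82.7 mcg/mL vs MTC 70 mcg/mL: exceeds toxic threshold.

82.7 mcg/mL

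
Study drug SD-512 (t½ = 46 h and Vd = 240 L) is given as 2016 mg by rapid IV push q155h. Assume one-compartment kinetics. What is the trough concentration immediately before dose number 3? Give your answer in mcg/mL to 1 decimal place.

f = (1/2)^(τ/t½) = (1/2)^(155/46) ≈ 0.0968.
C₀ = D/Vd = 2016/240 ≈ 8.400 mcg/mL.
Before the 3rd dose, 2 doses have been given. Superposition: Cmin = C₀·(f + f²).
≈ 8.400 × (0.0968 + 0.0094) ≈ 8.400 × 0.1062 ≈ 0.892 mcg/mL.

0.9 mcg/mL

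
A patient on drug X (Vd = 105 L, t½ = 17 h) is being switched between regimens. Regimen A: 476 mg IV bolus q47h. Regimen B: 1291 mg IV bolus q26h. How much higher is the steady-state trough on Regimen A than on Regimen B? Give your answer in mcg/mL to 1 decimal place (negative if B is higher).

Regimen A: f = (1/2)^(47/17) ≈ 0.1471; Cmin,ss = (476/105)·f/(1−f) ≈ 0.782 mcg/mL.
Regimen B: f = (1/2)^(26/17) ≈ 0.3464; Cmin,ss = (1291/105)·f/(1−f) ≈ 6.516 mcg/mL.
Difference ≈ 0.782 − 6.516 ≈ -5.734 mcg/mL.

-5.7 mcg/mL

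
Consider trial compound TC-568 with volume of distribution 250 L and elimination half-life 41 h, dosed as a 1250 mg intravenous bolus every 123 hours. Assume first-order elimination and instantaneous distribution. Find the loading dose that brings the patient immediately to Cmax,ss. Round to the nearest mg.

1429 mg

f = (1/2)^(123/41) ≈ 0.125000; accumulation ratio R = 1/(1−f) ≈ 1.14286.
Loading dose to hit Cmax,ss on first dose: D_load = D_maint·R ≈ 1250 × 1.14286 ≈ 1428.58 mg.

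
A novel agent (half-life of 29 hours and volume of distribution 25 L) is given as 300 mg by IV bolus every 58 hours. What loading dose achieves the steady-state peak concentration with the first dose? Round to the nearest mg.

400 mg

f = (1/2)^(58/29) ≈ 0.250000; accumulation ratio R = 1/(1−f) ≈ 1.33333.
Loading dose to hit Cmax,ss on first dose: D_load = D_maint·R ≈ 300 × 1.33333 ≈ 400.00 mg.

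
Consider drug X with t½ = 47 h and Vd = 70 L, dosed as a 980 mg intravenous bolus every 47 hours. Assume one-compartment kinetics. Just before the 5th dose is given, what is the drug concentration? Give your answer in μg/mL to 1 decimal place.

f = (1/2)^(τ/t½) = (1/2)^(47/47) ≈ 0.5000.
C₀ = D/Vd = 980/70 ≈ 14.000 μg/mL.
Before the 5th dose, 4 doses have been given. Superposition: Cmin = C₀·(f + f² + … + f^4).
≈ 14.000 × (0.5000 + 0.2500 + 0.1250 + 0.0625) ≈ 14.000 × 0.9375 ≈ 13.125 μg/mL.

13.1 μg/mL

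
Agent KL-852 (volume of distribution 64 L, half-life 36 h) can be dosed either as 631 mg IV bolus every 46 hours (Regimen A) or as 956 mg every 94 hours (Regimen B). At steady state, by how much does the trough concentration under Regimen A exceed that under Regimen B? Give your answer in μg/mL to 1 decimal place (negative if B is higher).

Regimen A: f = (1/2)^(46/36) ≈ 0.4124; Cmin,ss = (631/64)·f/(1−f) ≈ 6.920 μg/mL.
Regimen B: f = (1/2)^(94/36) ≈ 0.1637; Cmin,ss = (956/64)·f/(1−f) ≈ 2.924 μg/mL.
Difference ≈ 6.920 − 2.924 ≈ 3.996 μg/mL.

4.0 μg/mL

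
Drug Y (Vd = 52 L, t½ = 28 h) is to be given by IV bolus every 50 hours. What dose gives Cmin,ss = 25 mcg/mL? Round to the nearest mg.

τ/t½ = 50/28 ≈ 1.7857, so f = (1/2)^(50/28) ≈ 0.290032.
Cmin,ss = (D/Vd)·f/(1−f), so D = Cmin,ss·Vd·(1−f)/f.
D = 25 × 52 × (1−f)/f ≈ 25 × 52 × 2.44790 ≈ 3182.27 mg.

3182 mg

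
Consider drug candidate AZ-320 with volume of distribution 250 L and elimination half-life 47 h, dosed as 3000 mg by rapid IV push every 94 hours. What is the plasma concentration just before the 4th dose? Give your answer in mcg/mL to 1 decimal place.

3.9 mcg/mL

f = (1/2)^(τ/t½) = (1/2)^(94/47) ≈ 0.2500.
C₀ = D/Vd = 3000/250 ≈ 12.000 mcg/mL.
Before the 4th dose, 3 doses have been given. Superposition: Cmin = C₀·(f + f² + … + f^3).
≈ 12.000 × (0.2500 + 0.0625 + 0.0156) ≈ 12.000 × 0.3281 ≈ 3.937 mcg/mL.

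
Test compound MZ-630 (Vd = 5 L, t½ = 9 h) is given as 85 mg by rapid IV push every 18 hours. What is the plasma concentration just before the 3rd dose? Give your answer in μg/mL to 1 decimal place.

5.3 μg/mL

f = (1/2)^(τ/t½) = (1/2)^(18/9) ≈ 0.2500.
C₀ = D/Vd = 85/5 ≈ 17.000 μg/mL.
Before the 3rd dose, 2 doses have been given. Superposition: Cmin = C₀·(f + f²).
≈ 17.000 × (0.2500 + 0.0625) ≈ 17.000 × 0.3125 ≈ 5.312 μg/mL.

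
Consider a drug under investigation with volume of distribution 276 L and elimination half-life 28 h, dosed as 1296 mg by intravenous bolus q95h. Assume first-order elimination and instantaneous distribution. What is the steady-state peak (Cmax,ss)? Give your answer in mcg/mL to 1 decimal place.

5.2 mcg/mL

Over one 95-h interval, 95/28 ≈ 3.3929 half-lives elapse, leaving f ≈ 0.0952 of each dose.
At steady state, accumulation factor R = 1/(1 − e^(−kτ)) ≈ 1.1052.
Single-dose peak C₀ = D/Vd = 1296/276 ≈ 4.696 mcg/mL.
Steady-state peak Cmax,ss = C₀·R ≈ 4.696 × 1.1052 ≈ 5.190 mcg/mL.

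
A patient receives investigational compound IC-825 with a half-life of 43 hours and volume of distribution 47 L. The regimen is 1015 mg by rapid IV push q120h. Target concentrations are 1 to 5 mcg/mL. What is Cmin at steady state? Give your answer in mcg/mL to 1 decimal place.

Over one 120-h interval, 120/43 ≈ 2.7907 half-lives elapse, leaving f ≈ 0.1445 of each dose.
Each bolus raises the concentration by D/Vd = 1015/47 ≈ 21.596 mcg/mL.
Steady-state trough Cmin,ss = C₀·f/(1−f) ≈ 21.596 × 0.1445/0.8555 ≈ 3.648 mcg/mL.
Trough 3.6 mcg/mL vs MEC 1 mcg/mL: adequate.

3.6 mcg/mL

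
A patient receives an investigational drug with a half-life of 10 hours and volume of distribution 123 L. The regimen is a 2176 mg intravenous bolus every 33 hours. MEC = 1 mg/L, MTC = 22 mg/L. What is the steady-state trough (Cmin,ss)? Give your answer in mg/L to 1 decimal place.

2.0 mg/L

k = ln2/t½ = ln2/10 ≈ 0.069315 h⁻¹; fraction remaining f = e^(−kτ) = e^(−0.069315×33) ≈ 0.1015.
Single-dose peak C₀ = D/Vd = 2176/123 ≈ 17.691 mg/L.
Steady-state trough Cmin,ss = C₀·f/(1−f) ≈ 17.691 × 0.1015/0.8985 ≈ 1.998 mg/L.
Trough 2.0 mg/L vs MEC 1 mg/L: adequate.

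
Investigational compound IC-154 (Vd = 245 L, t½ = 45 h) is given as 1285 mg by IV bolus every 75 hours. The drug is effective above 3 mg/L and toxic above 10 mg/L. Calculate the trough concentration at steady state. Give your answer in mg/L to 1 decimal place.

2.4 mg/L

Over one 75-h interval, 75/45 ≈ 1.6667 half-lives elapse, leaving f ≈ 0.3150 of each dose.
At steady state, accumulation factor R = 1/(1 − e^(−kτ)) ≈ 1.4599.
Each bolus raises the concentration by D/Vd = 1285/245 ≈ 5.245 mg/L.
Cmax,ss = C₀/(1 − f) ≈ 5.245/0.6850 ≈ 7.657 mg/L.
Steady-state trough Cmin,ss = Cmax,ss·f ≈ 7.657 × 0.3150 ≈ 2.412 mg/L.
Trough 2.4 mg/L vs MEC 3 mg/L: subtherapeutic.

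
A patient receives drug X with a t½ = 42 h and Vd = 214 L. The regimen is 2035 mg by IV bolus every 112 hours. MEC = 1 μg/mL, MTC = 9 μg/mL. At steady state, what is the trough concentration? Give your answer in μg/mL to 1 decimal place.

k = ln2/t½ = ln2/42 ≈ 0.016504 h⁻¹; fraction remaining f = e^(−kτ) = e^(−0.016504×112) ≈ 0.1575.
At steady state, accumulation factor R = 1/(1 − e^(−kτ)) ≈ 1.1869.
Single-dose peak C₀ = D/Vd = 2035/214 ≈ 9.509 μg/mL.
Steady-state peak Cmax,ss = C₀·R ≈ 9.509 × 1.1869 ≈ 11.286 μg/mL.
One interval later, Cmin,ss = Cmax,ss·e^(−kτ) ≈ 11.286 × 0.1575 ≈ 1.778 μg/mL.
Trough 1.8 μg/mL vs MEC 1 μg/mL: adequate.

1.8 μg/mL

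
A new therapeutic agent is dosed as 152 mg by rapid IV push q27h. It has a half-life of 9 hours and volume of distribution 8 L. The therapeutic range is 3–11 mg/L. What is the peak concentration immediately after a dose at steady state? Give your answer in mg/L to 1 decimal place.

τ = 27 h = 3 half-lives, so f = (1/2)^3 = 0.125.
Accumulation ratio R = 1/(1 − f) = 1/0.875 = 8/7.
Single-dose peak C₀ = D/Vd = 152/8 = 19 mg/L.
Steady-state peak Cmax,ss = C₀·R = 19 × 8/7 ≈ 21.714 mg/L.
Peak 21.7 mg/L vs MTC 11 mg/L: exceeds toxic threshold.

21.7 mg/L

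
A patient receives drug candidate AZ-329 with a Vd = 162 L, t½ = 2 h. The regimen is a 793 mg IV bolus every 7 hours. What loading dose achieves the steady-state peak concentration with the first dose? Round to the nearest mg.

f = (1/2)^(7/2) ≈ 0.088388; accumulation ratio R = 1/(1−f) ≈ 1.09696.
Loading dose to hit Cmax,ss on first dose: D_load = D_maint·R ≈ 793 × 1.09696 ≈ 869.89 mg.

870 mg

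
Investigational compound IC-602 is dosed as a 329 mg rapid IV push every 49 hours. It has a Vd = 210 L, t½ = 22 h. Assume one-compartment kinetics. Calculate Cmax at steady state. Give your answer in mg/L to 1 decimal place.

2.0 mg/L

k = ln2/t½ = ln2/22 ≈ 0.031507 h⁻¹; fraction remaining f = e^(−kτ) = e^(−0.031507×49) ≈ 0.2136.
Accumulation ratio R = 1/(1 − f) ≈ 1/0.7864 ≈ 1.2716.
Single-dose peak C₀ = D/Vd = 329/210 ≈ 1.567 mg/L.
Steady-state peak Cmax,ss = C₀·R ≈ 1.567 × 1.2716 ≈ 1.993 mg/L.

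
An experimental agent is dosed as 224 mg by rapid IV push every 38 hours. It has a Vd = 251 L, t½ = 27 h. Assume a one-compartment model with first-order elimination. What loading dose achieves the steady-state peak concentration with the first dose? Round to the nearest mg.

360 mg

f = (1/2)^(38/27) ≈ 0.376989; accumulation ratio R = 1/(1−f) ≈ 1.60511.
Loading dose to hit Cmax,ss on first dose: D_load = D_maint·R ≈ 224 × 1.60511 ≈ 359.54 mg.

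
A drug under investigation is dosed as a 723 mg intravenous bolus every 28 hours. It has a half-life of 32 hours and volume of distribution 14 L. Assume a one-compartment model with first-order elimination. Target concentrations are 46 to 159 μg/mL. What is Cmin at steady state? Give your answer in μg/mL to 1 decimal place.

Over one 28-h interval, 28/32 ≈ 0.875 half-lives elapse, leaving f ≈ 0.5453 of each dose.
Each bolus raises the concentration by D/Vd = 723/14 ≈ 51.643 μg/mL.
Steady-state trough Cmin,ss = C₀·f/(1−f) ≈ 51.643 × 0.5453/0.4547 ≈ 61.933 μg/mL.
Trough 61.9 μg/mL vs MEC 46 μg/mL: adequate.

61.9 μg/mL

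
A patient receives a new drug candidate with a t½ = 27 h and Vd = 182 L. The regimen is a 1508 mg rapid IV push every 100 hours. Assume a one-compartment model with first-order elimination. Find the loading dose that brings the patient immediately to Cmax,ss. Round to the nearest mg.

f = (1/2)^(100/27) ≈ 0.076749; accumulation ratio R = 1/(1−f) ≈ 1.08313.
Loading dose to hit Cmax,ss on first dose: D_load = D_maint·R ≈ 1508 × 1.08313 ≈ 1633.36 mg.

1633 mg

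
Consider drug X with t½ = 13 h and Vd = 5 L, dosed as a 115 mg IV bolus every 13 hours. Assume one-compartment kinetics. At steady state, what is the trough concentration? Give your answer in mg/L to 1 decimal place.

23.0 mg/L

The dosing interval is 1 half-life, so f = 2^(−1) = 0.5.
Accumulation ratio R = 1/(1 − f) = 1/0.5 = 2/1.
Single-dose peak C₀ = D/Vd = 115/5 = 23 mg/L.
Steady-state peak Cmax,ss = C₀·R = 23 × 2/1 ≈ 46.000 mg/L.
Steady-state trough Cmin,ss = Cmax,ss·f ≈ 46.000 × 0.5 ≈ 23.000 mg/L.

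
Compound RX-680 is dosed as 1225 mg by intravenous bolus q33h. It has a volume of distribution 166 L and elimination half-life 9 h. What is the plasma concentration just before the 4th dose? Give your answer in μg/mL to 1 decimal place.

0.6 μg/mL

f = (1/2)^(τ/t½) = (1/2)^(33/9) ≈ 0.0787.
C₀ = D/Vd = 1225/166 ≈ 7.380 μg/mL.
Before the 4th dose, 3 doses have been given. Superposition: Cmin = C₀·(f + f² + … + f^3).
≈ 7.380 × (0.0787 + 0.0062 + 0.0005) ≈ 7.380 × 0.0854 ≈ 0.630 μg/mL.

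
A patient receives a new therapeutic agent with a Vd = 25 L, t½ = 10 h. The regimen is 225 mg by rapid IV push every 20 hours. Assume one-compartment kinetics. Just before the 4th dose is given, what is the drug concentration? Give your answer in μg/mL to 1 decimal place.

f = (1/2)^(τ/t½) = (1/2)^(20/10) ≈ 0.2500.
C₀ = D/Vd = 225/25 ≈ 9.000 μg/mL.
Before the 4th dose, 3 doses have been given. Superposition: Cmin = C₀·(f + f² + … + f^3).
≈ 9.000 × (0.2500 + 0.0625 + 0.0156) ≈ 9.000 × 0.3281 ≈ 2.953 μg/mL.

3.0 μg/mL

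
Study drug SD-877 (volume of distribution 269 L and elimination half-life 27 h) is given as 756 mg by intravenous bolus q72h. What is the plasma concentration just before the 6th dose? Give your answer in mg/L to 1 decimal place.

0.5 mg/L

f = (1/2)^(τ/t½) = (1/2)^(72/27) ≈ 0.1575.
C₀ = D/Vd = 756/269 ≈ 2.810 mg/L.
Before the 6th dose, 5 doses have been given. Superposition: Cmin = C₀·(f + f² + … + f^5).
≈ 2.810 × (0.1575 + 0.0248 + 0.0039 + 0.0006 + 0.0001) ≈ 2.810 × 0.1869 ≈ 0.525 mg/L.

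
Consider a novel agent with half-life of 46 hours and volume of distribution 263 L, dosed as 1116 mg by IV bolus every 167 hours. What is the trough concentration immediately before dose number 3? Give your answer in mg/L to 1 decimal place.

f = (1/2)^(τ/t½) = (1/2)^(167/46) ≈ 0.0807.
C₀ = D/Vd = 1116/263 ≈ 4.243 mg/L.
Before the 3rd dose, 2 doses have been given. Superposition: Cmin = C₀·(f + f²).
≈ 4.243 × (0.0807 + 0.0065) ≈ 4.243 × 0.0872 ≈ 0.370 mg/L.

0.4 mg/L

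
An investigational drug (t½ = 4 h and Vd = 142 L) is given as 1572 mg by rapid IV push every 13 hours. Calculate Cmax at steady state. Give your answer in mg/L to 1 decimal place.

Over one 13-h interval, 13/4 ≈ 3.25 half-lives elapse, leaving f ≈ 0.1051 of each dose.
At steady state, accumulation factor R = 1/(1 − e^(−kτ)) ≈ 1.1174.
Single-dose peak C₀ = D/Vd = 1572/142 ≈ 11.070 mg/L.
Cmax,ss = C₀/(1 − f) ≈ 11.070/0.8949 ≈ 12.370 mg/L.

12.4 mg/L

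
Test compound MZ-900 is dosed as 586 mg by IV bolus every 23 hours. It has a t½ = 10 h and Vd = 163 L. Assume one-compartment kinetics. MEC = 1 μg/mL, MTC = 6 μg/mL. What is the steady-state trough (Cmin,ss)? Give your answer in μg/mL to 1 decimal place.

0.9 μg/mL

Over one 23-h interval, 23/10 ≈ 2.3 half-lives elapse, leaving f ≈ 0.2031 of each dose.
Accumulation ratio R = 1/(1 − f) ≈ 1/0.7969 ≈ 1.2549.
Single-dose peak C₀ = D/Vd = 586/163 ≈ 3.595 μg/mL.
Cmax,ss = C₀/(1 − f) ≈ 3.595/0.7969 ≈ 4.511 μg/mL.
Steady-state trough Cmin,ss = Cmax,ss·f ≈ 4.511 × 0.2031 ≈ 0.916 μg/mL.
Trough 0.9 μg/mL vs MEC 1 μg/mL: subtherapeutic.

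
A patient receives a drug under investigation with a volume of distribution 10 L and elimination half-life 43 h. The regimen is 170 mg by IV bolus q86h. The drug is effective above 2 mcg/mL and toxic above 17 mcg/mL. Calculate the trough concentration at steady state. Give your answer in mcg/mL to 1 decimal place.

5.7 mcg/mL

τ = 86 h = 2 half-lives, so f = (1/2)^2 = 0.25.
Accumulation ratio R = 1/(1 − f) = 1/0.75 = 4/3.
Single-dose peak C₀ = D/Vd = 170/10 = 17 mcg/mL.
Steady-state peak Cmax,ss = C₀·R = 17 × 4/3 ≈ 22.667 mcg/mL.
Steady-state trough Cmin,ss = Cmax,ss·f ≈ 22.667 × 0.25 ≈ 5.667 mcg/mL.
Trough 5.7 mcg/mL vs MEC 2 mcg/mL: adequate.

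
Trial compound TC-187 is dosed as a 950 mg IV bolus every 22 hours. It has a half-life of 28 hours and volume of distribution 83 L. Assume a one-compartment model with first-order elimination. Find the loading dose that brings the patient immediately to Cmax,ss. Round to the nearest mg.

2262 mg

f = (1/2)^(22/28) ≈ 0.580065; accumulation ratio R = 1/(1−f) ≈ 2.38132.
Loading dose to hit Cmax,ss on first dose: D_load = D_maint·R ≈ 950 × 2.38132 ≈ 2262.25 mg.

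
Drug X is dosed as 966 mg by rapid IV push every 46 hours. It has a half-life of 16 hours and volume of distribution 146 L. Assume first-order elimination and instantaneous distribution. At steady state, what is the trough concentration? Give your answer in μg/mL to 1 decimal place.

τ/t½ = 46/16 ≈ 2.875, so fraction remaining f = (1/2)^(46/16) ≈ 0.1363.
At steady state, accumulation factor R = 1/(1 − e^(−kτ)) ≈ 1.1578.
Each bolus raises the concentration by D/Vd = 966/146 ≈ 6.616 μg/mL.
Steady-state peak Cmax,ss = C₀·R ≈ 6.616 × 1.1578 ≈ 7.660 μg/mL.
Steady-state trough Cmin,ss = Cmax,ss·f ≈ 7.660 × 0.1363 ≈ 1.044 μg/mL.

1.0 μg/mL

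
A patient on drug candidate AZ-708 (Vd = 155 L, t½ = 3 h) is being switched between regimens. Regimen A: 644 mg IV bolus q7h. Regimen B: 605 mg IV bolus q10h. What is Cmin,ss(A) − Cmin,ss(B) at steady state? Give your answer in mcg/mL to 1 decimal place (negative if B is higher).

0.6 mcg/mL

Regimen A: f = (1/2)^(7/3) ≈ 0.1984; Cmin,ss = (644/155)·f/(1−f) ≈ 1.028 mcg/mL.
Regimen B: f = (1/2)^(10/3) ≈ 0.0992; Cmin,ss = (605/155)·f/(1−f) ≈ 0.430 mcg/mL.
Difference ≈ 1.028 − 0.430 ≈ 0.598 mcg/mL.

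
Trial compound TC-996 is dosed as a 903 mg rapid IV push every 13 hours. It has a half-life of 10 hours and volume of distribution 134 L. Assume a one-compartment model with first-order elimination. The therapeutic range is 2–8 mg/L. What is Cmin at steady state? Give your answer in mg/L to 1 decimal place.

4.6 mg/L

k = ln2/t½ = ln2/10 ≈ 0.069315 h⁻¹; fraction remaining f = e^(−kτ) = e^(−0.069315×13) ≈ 0.4061.
Single-dose peak C₀ = D/Vd = 903/134 ≈ 6.739 mg/L.
Steady-state trough Cmin,ss = C₀·f/(1−f) ≈ 6.739 × 0.4061/0.5939 ≈ 4.608 mg/L.
Trough 4.6 mg/L vs MEC 2 mg/L: adequate.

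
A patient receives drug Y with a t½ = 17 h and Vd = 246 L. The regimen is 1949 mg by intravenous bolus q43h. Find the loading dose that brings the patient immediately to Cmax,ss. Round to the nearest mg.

f = (1/2)^(43/17) ≈ 0.173209; accumulation ratio R = 1/(1−f) ≈ 1.20950.
Loading dose to hit Cmax,ss on first dose: D_load = D_maint·R ≈ 1949 × 1.20950 ≈ 2357.32 mg.

2357 mg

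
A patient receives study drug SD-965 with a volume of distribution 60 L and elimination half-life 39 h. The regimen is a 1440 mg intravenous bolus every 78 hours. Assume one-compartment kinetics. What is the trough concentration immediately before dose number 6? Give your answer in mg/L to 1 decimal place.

f = (1/2)^(τ/t½) = (1/2)^(78/39) ≈ 0.2500.
C₀ = D/Vd = 1440/60 ≈ 24.000 mg/L.
Before the 6th dose, 5 doses have been given. Superposition: Cmin = C₀·(f + f² + … + f^5).
≈ 24.000 × (0.2500 + 0.0625 + 0.0156 + 0.0039 + 0.0010) ≈ 24.000 × 0.3330 ≈ 7.992 mg/L.

8.0 mg/L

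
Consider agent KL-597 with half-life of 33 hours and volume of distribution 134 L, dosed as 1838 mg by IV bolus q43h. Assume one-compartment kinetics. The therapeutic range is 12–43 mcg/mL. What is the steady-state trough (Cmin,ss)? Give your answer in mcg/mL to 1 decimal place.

9.3 mcg/mL

Over one 43-h interval, 43/33 ≈ 1.303 half-lives elapse, leaving f ≈ 0.4053 of each dose.
Each bolus raises the concentration by D/Vd = 1838/134 ≈ 13.716 mcg/mL.
Steady-state trough Cmin,ss = C₀·f/(1−f) ≈ 13.716 × 0.4053/0.5947 ≈ 9.348 mcg/mL.
Trough 9.3 mcg/mL vs MEC 12 mcg/mL: subtherapeutic.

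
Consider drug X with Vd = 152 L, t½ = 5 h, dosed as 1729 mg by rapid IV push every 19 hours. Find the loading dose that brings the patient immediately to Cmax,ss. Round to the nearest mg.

1863 mg

f = (1/2)^(19/5) ≈ 0.071794; accumulation ratio R = 1/(1−f) ≈ 1.07735.
Loading dose to hit Cmax,ss on first dose: D_load = D_maint·R ≈ 1729 × 1.07735 ≈ 1862.74 mg.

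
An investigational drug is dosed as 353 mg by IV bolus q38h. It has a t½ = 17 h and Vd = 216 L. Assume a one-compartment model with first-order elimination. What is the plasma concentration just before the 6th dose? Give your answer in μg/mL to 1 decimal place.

f = (1/2)^(τ/t½) = (1/2)^(38/17) ≈ 0.2124.
C₀ = D/Vd = 353/216 ≈ 1.634 μg/mL.
Before the 6th dose, 5 doses have been given. Superposition: Cmin = C₀·(f + f² + … + f^5).
≈ 1.634 × (0.2124 + 0.0451 + 0.0096 + 0.0020 + 0.0004) ≈ 1.634 × 0.2695 ≈ 0.440 μg/mL.

0.4 μg/mL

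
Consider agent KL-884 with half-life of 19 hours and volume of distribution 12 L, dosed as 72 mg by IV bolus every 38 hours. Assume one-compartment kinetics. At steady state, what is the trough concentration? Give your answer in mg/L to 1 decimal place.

2.0 mg/L

τ = 38 h = 2 half-lives, so f = (1/2)^2 = 0.25.
Accumulation ratio R = 1/(1 − f) = 1/0.75 = 4/3.
Single-dose peak C₀ = D/Vd = 72/12 = 6 mg/L.
Steady-state peak Cmax,ss = C₀·R = 6 × 4/3 ≈ 8.000 mg/L.
Steady-state trough Cmin,ss = Cmax,ss·f ≈ 8.000 × 0.25 ≈ 2.000 mg/L.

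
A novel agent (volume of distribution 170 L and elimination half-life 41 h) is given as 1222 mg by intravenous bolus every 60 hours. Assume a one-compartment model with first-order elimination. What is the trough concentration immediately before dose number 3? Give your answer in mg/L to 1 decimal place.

3.6 mg/L

f = (1/2)^(τ/t½) = (1/2)^(60/41) ≈ 0.3626.
C₀ = D/Vd = 1222/170 ≈ 7.188 mg/L.
Before the 3rd dose, 2 doses have been given. Superposition: Cmin = C₀·(f + f²).
≈ 7.188 × (0.3626 + 0.1315) ≈ 7.188 × 0.4941 ≈ 3.552 mg/L.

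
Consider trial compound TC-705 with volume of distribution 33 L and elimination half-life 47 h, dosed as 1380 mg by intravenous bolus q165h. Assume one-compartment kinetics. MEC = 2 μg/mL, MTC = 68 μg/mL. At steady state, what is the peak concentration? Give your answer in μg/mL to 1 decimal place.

45.8 μg/mL

k = ln2/t½ = ln2/47 ≈ 0.014748 h⁻¹; fraction remaining f = e^(−kτ) = e^(−0.014748×165) ≈ 0.0877.
Accumulation ratio R = 1/(1 − f) ≈ 1/0.9123 ≈ 1.0961.
Each bolus raises the concentration by D/Vd = 1380/33 ≈ 41.818 μg/mL.
Steady-state peak Cmax,ss = C₀·R ≈ 41.818 × 1.0961 ≈ 45.837 μg/mL.
Peak 45.8 μg/mL vs MTC 68 μg/mL: below toxic threshold.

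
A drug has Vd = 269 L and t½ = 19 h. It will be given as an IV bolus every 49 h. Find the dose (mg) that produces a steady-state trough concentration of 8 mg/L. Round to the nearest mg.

10706 mg

τ/t½ = 49/19 ≈ 2.5789, so f = (1/2)^(49/19) ≈ 0.167363.
Cmin,ss = (D/Vd)·f/(1−f), so D = Cmin,ss·Vd·(1−f)/f.
D = 8 × 269 × (1−f)/f ≈ 8 × 269 × 4.97504 ≈ 10706.29 mg.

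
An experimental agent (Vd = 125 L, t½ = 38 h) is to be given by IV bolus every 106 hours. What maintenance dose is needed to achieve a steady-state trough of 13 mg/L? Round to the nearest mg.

τ/t½ = 106/38 ≈ 2.7895, so f = (1/2)^(106/38) ≈ 0.144639.
Cmin,ss = (D/Vd)·f/(1−f), so D = Cmin,ss·Vd·(1−f)/f.
D = 13 × 125 × (1−f)/f ≈ 13 × 125 × 5.91376 ≈ 9609.86 mg.

9610 mg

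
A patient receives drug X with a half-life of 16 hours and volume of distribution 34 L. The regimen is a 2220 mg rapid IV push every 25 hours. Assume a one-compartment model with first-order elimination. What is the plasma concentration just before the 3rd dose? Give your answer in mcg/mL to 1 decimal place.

f = (1/2)^(τ/t½) = (1/2)^(25/16) ≈ 0.3386.
C₀ = D/Vd = 2220/34 ≈ 65.294 mcg/mL.
Before the 3rd dose, 2 doses have been given. Superposition: Cmin = C₀·(f + f²).
≈ 65.294 × (0.3386 + 0.1146) ≈ 65.294 × 0.4532 ≈ 29.591 mcg/mL.

29.6 mcg/mL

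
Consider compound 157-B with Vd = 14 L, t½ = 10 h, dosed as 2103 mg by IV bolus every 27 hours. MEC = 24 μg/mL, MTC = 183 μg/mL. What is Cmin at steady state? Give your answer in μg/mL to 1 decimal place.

Over one 27-h interval, 27/10 ≈ 2.7 half-lives elapse, leaving f ≈ 0.1539 of each dose.
At steady state, accumulation factor R = 1/(1 − e^(−kτ)) ≈ 1.1819.
Single-dose peak C₀ = D/Vd = 2103/14 ≈ 150.214 μg/mL.
Cmax,ss = C₀/(1 − f) ≈ 150.214/0.8461 ≈ 177.537 μg/mL.
Steady-state trough Cmin,ss = Cmax,ss·f ≈ 177.537 × 0.1539 ≈ 27.323 μg/mL.
Trough 27.3 μg/mL vs MEC 24 μg/mL: adequate.

27.3 μg/mL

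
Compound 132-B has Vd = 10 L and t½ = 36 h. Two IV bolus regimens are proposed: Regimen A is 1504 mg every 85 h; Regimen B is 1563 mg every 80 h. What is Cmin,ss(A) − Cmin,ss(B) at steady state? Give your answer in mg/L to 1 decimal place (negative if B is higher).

Regimen A: f = (1/2)^(85/36) ≈ 0.1946; Cmin,ss = (1504/10)·f/(1−f) ≈ 36.340 mg/L.
Regimen B: f = (1/2)^(80/36) ≈ 0.2143; Cmin,ss = (1563/10)·f/(1−f) ≈ 42.631 mg/L.
Difference ≈ 36.340 − 42.631 ≈ -6.291 mg/L.

-6.3 mg/L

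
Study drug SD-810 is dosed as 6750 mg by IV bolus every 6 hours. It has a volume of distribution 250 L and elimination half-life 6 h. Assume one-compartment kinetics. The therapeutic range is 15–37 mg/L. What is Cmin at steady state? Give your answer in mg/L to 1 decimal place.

27.0 mg/L

τ = 6 h = 1 half-life, so f = (1/2)^1 = 0.5.
Accumulation ratio R = 1/(1 − f) = 1/0.5 = 2/1.
Single-dose peak C₀ = D/Vd = 6750/250 = 27 mg/L.
Steady-state peak Cmax,ss = C₀·R = 27 × 2/1 ≈ 54.000 mg/L.
Steady-state trough Cmin,ss = Cmax,ss·f ≈ 54.000 × 0.5 ≈ 27.000 mg/L.
Trough 27.0 mg/L vs MEC 15 mg/L: adequate.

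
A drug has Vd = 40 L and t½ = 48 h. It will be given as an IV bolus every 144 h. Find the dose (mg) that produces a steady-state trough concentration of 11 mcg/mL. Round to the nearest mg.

τ/t½ = 144/48 ≈ 3, so f = (1/2)^(144/48) ≈ 0.125000.
Cmin,ss = (D/Vd)·f/(1−f), so D = Cmin,ss·Vd·(1−f)/f.
D = 11 × 40 × (1−f)/f ≈ 11 × 40 × 7.00000 ≈ 3080.00 mg.

3080 mg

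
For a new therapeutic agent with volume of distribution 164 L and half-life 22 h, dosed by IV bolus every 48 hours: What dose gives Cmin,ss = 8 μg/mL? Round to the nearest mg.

τ/t½ = 48/22 ≈ 2.1818, so f = (1/2)^(48/22) ≈ 0.220398.
Cmin,ss = (D/Vd)·f/(1−f), so D = Cmin,ss·Vd·(1−f)/f.
D = 8 × 164 × (1−f)/f ≈ 8 × 164 × 3.53725 ≈ 4640.87 mg.

4641 mg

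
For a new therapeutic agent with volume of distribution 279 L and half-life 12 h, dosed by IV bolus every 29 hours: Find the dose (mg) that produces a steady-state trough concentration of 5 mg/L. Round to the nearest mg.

6053 mg

τ/t½ = 29/12 ≈ 2.4167, so f = (1/2)^(29/12) ≈ 0.187288.
Cmin,ss = (D/Vd)·f/(1−f), so D = Cmin,ss·Vd·(1−f)/f.
D = 5 × 279 × (1−f)/f ≈ 5 × 279 × 4.33937 ≈ 6053.42 mg.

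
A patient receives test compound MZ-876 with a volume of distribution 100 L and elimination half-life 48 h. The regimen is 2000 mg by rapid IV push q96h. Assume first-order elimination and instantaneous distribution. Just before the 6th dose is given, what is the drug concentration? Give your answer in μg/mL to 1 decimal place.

6.7 μg/mL

f = (1/2)^(τ/t½) = (1/2)^(96/48) ≈ 0.2500.
C₀ = D/Vd = 2000/100 ≈ 20.000 μg/mL.
Before the 6th dose, 5 doses have been given. Superposition: Cmin = C₀·(f + f² + … + f^5).
≈ 20.000 × (0.2500 + 0.0625 + 0.0156 + 0.0039 + 0.0010) ≈ 20.000 × 0.3330 ≈ 6.660 μg/mL.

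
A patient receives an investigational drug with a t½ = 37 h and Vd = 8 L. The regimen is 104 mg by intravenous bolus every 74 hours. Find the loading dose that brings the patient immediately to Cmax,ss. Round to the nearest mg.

f = (1/2)^(74/37) ≈ 0.250000; accumulation ratio R = 1/(1−f) ≈ 1.33333.
Loading dose to hit Cmax,ss on first dose: D_load = D_maint·R ≈ 104 × 1.33333 ≈ 138.67 mg.

139 mg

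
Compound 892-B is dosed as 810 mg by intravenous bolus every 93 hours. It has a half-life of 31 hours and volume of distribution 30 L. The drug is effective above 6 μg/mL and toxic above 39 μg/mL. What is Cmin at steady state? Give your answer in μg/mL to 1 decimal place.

τ = 93 h = 3 half-lives, so f = (1/2)^3 = 0.125.
Accumulation ratio R = 1/(1 − f) = 1/0.875 = 8/7.
Single-dose peak C₀ = D/Vd = 810/30 = 27 μg/mL.
Steady-state peak Cmax,ss = C₀·R = 27 × 8/7 ≈ 30.857 μg/mL.
Steady-state trough Cmin,ss = Cmax,ss·f ≈ 30.857 × 0.125 ≈ 3.857 μg/mL.
Trough 3.9 μg/mL vs MEC 6 μg/mL: subtherapeutic.

3.9 μg/mL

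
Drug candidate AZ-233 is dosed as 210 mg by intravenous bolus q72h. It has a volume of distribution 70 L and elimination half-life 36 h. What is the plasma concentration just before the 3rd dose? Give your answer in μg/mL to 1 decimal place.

0.9 μg/mL

f = (1/2)^(τ/t½) = (1/2)^(72/36) ≈ 0.2500.
C₀ = D/Vd = 210/70 ≈ 3.000 μg/mL.
Before the 3rd dose, 2 doses have been given. Superposition: Cmin = C₀·(f + f²).
≈ 3.000 × (0.2500 + 0.0625) ≈ 3.000 × 0.3125 ≈ 0.938 μg/mL.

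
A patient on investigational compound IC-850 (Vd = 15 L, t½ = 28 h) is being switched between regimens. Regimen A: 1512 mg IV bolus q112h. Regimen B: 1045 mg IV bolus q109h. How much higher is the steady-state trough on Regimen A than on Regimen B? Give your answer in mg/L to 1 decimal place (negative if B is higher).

1.7 mg/L

Regimen A: f = (1/2)^(112/28) ≈ 0.0625; Cmin,ss = (1512/15)·f/(1−f) ≈ 6.720 mg/L.
Regimen B: f = (1/2)^(109/28) ≈ 0.0673; Cmin,ss = (1045/15)·f/(1−f) ≈ 5.027 mg/L.
Difference ≈ 6.720 − 5.027 ≈ 1.693 mg/L.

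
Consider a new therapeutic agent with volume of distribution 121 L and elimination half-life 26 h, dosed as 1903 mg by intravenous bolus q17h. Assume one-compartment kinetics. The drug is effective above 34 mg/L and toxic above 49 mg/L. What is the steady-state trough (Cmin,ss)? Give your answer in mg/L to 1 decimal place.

k = ln2/t½ = ln2/26 ≈ 0.026660 h⁻¹; fraction remaining f = e^(−kτ) = e^(−0.026660×17) ≈ 0.6356.
At steady state, accumulation factor R = 1/(1 − e^(−kτ)) ≈ 2.7442.
Each bolus raises the concentration by D/Vd = 1903/121 ≈ 15.727 mg/L.
Steady-state peak Cmax,ss = C₀·R ≈ 15.727 × 2.7442 ≈ 43.158 mg/L.
Steady-state trough Cmin,ss = Cmax,ss·f ≈ 43.158 × 0.6356 ≈ 27.431 mg/L.
Trough 27.4 mg/L vs MEC 34 mg/L: subtherapeutic.

27.4 mg/L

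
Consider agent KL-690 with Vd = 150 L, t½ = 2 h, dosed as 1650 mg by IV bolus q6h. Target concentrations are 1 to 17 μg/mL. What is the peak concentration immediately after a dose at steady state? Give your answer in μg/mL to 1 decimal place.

12.6 μg/mL

τ = 6 h = 3 half-lives, so f = (1/2)^3 = 0.125.
Accumulation ratio R = 1/(1 − f) = 1/0.875 = 8/7.
Single-dose peak C₀ = D/Vd = 1650/150 = 11 μg/mL.
Steady-state peak Cmax,ss = C₀·R = 11 × 8/7 ≈ 12.571 μg/mL.
Peak 12.6 μg/mL vs MTC 17 μg/mL: below toxic threshold.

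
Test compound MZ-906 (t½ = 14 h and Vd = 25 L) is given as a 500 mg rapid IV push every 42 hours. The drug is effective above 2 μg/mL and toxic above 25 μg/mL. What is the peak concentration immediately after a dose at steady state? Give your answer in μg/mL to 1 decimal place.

22.9 μg/mL

The dosing interval is 3 half-lives, so f = 2^(−3) = 0.125.
At steady state, R = 1/(1 − 0.125) = 8/7.
Single-dose peak C₀ = D/Vd = 500/25 = 20 μg/mL.
Steady-state peak Cmax,ss = C₀·R = 20 × 8/7 ≈ 22.857 μg/mL.
Peak 22.9 μg/mL vs MTC 25 μg/mL: below toxic threshold.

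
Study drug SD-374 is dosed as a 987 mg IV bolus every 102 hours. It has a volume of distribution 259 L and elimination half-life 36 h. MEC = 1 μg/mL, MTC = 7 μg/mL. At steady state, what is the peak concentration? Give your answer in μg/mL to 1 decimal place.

4.4 μg/mL

Over one 102-h interval, 102/36 ≈ 2.8333 half-lives elapse, leaving f ≈ 0.1403 of each dose.
At steady state, accumulation factor R = 1/(1 − e^(−kτ)) ≈ 1.1632.
Single-dose peak C₀ = D/Vd = 987/259 ≈ 3.811 μg/mL.
Steady-state peak Cmax,ss = C₀·R ≈ 3.811 × 1.1632 ≈ 4.433 μg/mL.
Peak 4.4 μg/mL vs MTC 7 μg/mL: below toxic threshold.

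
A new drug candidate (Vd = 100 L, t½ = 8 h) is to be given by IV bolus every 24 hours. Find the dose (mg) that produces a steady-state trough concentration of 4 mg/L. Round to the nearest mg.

2800 mg

τ/t½ = 24/8 ≈ 3, so f = (1/2)^(24/8) ≈ 0.125000.
Cmin,ss = (D/Vd)·f/(1−f), so D = Cmin,ss·Vd·(1−f)/f.
D = 4 × 100 × (1−f)/f ≈ 4 × 100 × 7.00000 ≈ 2800.00 mg.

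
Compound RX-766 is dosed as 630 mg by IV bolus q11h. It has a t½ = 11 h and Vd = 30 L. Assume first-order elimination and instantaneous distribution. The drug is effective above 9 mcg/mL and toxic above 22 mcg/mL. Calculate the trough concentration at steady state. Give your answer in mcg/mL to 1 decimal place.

τ = 11 h = 1 half-life, so f = (1/2)^1 = 0.5.
Accumulation ratio R = 1/(1 − f) = 1/0.5 = 2/1.
Single-dose peak C₀ = D/Vd = 630/30 = 21 mcg/mL.
Steady-state peak Cmax,ss = C₀·R = 21 × 2/1 ≈ 42.000 mcg/mL.
Steady-state trough Cmin,ss = Cmax,ss·f ≈ 42.000 × 0.5 ≈ 21.000 mcg/mL.
Trough 21.0 mcg/mL vs MEC 9 mcg/mL: adequate.

21.0 mcg/mL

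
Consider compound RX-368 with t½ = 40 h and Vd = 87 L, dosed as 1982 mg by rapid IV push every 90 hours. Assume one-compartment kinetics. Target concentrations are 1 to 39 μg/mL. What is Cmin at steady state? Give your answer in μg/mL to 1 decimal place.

k = ln2/t½ = ln2/40 ≈ 0.017329 h⁻¹; fraction remaining f = e^(−kτ) = e^(−0.017329×90) ≈ 0.2102.
At steady state, accumulation factor R = 1/(1 − e^(−kτ)) ≈ 1.2661.
Each bolus raises the concentration by D/Vd = 1982/87 ≈ 22.782 μg/mL.
Steady-state peak Cmax,ss = C₀·R ≈ 22.782 × 1.2661 ≈ 28.844 μg/mL.
Steady-state trough Cmin,ss = Cmax,ss·f ≈ 28.844 × 0.2102 ≈ 6.063 μg/mL.
Trough 6.1 μg/mL vs MEC 1 μg/mL: adequate.

6.1 μg/mL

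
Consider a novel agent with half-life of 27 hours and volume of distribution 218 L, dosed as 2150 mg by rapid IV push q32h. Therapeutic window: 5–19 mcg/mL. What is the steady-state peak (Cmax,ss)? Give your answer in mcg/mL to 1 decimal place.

k = ln2/t½ = ln2/27 ≈ 0.025672 h⁻¹; fraction remaining f = e^(−kτ) = e^(−0.025672×32) ≈ 0.4398.
Accumulation ratio R = 1/(1 − f) ≈ 1/0.5602 ≈ 1.7851.
Each bolus raises the concentration by D/Vd = 2150/218 ≈ 9.862 mcg/mL.
Steady-state peak Cmax,ss = C₀·R ≈ 9.862 × 1.7851 ≈ 17.605 mcg/mL.
Peak 17.6 mcg/mL vs MTC 19 mcg/mL: below toxic threshold.

17.6 mcg/mL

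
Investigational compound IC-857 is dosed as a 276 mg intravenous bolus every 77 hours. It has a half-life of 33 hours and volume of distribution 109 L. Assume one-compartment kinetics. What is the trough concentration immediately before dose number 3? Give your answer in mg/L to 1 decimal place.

0.6 mg/L

f = (1/2)^(τ/t½) = (1/2)^(77/33) ≈ 0.1984.
C₀ = D/Vd = 276/109 ≈ 2.532 mg/L.
Before the 3rd dose, 2 doses have been given. Superposition: Cmin = C₀·(f + f²).
≈ 2.532 × (0.1984 + 0.0394) ≈ 2.532 × 0.2378 ≈ 0.602 mg/L.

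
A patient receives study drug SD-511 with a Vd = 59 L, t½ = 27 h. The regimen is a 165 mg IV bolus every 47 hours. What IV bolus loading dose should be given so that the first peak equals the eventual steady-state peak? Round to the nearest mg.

235 mg

f = (1/2)^(47/27) ≈ 0.299216; accumulation ratio R = 1/(1−f) ≈ 1.42697.
Loading dose to hit Cmax,ss on first dose: D_load = D_maint·R ≈ 165 × 1.42697 ≈ 235.45 mg.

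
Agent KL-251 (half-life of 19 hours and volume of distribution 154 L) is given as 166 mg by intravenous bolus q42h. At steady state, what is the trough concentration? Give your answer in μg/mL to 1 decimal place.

0.3 μg/mL

τ/t½ = 42/19 ≈ 2.2105, so fraction remaining f = (1/2)^(42/19) ≈ 0.2161.
Single-dose peak C₀ = D/Vd = 166/154 ≈ 1.078 μg/mL.
Steady-state trough Cmin,ss = C₀·f/(1−f) ≈ 1.078 × 0.2161/0.7839 ≈ 0.297 μg/mL.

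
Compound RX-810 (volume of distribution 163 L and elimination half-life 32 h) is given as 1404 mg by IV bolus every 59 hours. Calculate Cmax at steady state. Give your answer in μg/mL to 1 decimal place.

11.9 μg/mL

Over one 59-h interval, 59/32 ≈ 1.8438 half-lives elapse, leaving f ≈ 0.2786 of each dose.
Accumulation ratio R = 1/(1 − f) ≈ 1/0.7214 ≈ 1.3862.
Each bolus raises the concentration by D/Vd = 1404/163 ≈ 8.613 μg/mL.
Steady-state peak Cmax,ss = C₀·R ≈ 8.613 × 1.3862 ≈ 11.939 μg/mL.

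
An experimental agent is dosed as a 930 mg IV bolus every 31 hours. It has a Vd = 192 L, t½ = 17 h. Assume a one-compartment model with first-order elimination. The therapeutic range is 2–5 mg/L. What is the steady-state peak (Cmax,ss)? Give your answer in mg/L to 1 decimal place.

6.8 mg/L

τ/t½ = 31/17 ≈ 1.8235, so fraction remaining f = (1/2)^(31/17) ≈ 0.2825.
Accumulation ratio R = 1/(1 − f) ≈ 1/0.7175 ≈ 1.3937.
Each bolus raises the concentration by D/Vd = 930/192 ≈ 4.844 mg/L.
Steady-state peak Cmax,ss = C₀·R ≈ 4.844 × 1.3937 ≈ 6.751 mg/L.
Peak 6.8 mg/L vs MTC 5 mg/L: exceeds toxic threshold.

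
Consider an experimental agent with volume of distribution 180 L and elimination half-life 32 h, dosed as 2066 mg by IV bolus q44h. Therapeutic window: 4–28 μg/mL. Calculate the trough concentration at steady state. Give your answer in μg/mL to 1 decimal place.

τ/t½ = 44/32 ≈ 1.375, so fraction remaining f = (1/2)^(44/32) ≈ 0.3856.
Accumulation ratio R = 1/(1 − f) ≈ 1/0.6144 ≈ 1.6276.
Each bolus raises the concentration by D/Vd = 2066/180 ≈ 11.478 μg/mL.
Cmax,ss = C₀/(1 − f) ≈ 11.478/0.6144 ≈ 18.682 μg/mL.
Steady-state trough Cmin,ss = Cmax,ss·f ≈ 18.682 × 0.3856 ≈ 7.204 μg/mL.
Trough 7.2 μg/mL vs MEC 4 μg/mL: adequate.

7.2 μg/mL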